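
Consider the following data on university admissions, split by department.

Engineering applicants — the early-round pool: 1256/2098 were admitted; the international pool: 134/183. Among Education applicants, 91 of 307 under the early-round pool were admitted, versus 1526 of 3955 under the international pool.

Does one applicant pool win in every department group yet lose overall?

Engineering: the early-round pool 1256/2098 = 59.9%, the international pool 134/183 = 73.2% → the international pool
Education: the early-round pool 91/307 = 29.6%, the international pool 1526/3955 = 38.6% → the international pool
Overall: the early-round pool 1347/2405 = 56.0%, the international pool 1660/4138 = 40.1% → the early-round pool
The international pool wins each department group but the early-round pool wins overall — the comparison reverses. The international pool's applicants skew toward Education, which has a lower base rate.

Yes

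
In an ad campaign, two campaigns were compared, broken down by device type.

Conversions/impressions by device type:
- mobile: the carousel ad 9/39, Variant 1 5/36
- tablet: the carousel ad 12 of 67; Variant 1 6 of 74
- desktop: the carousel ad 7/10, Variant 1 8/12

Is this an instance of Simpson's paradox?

No

Mobile: the carousel ad 9/39 = 23.1%, Variant 1 5/36 = 13.9% → the carousel ad
Tablet: the carousel ad 12/67 = 17.9%, Variant 1 6/74 = 8.1% → the carousel ad
Desktop: the carousel ad 7/10 = 70.0%, Variant 1 8/12 = 66.7% → the carousel ad
Overall: the carousel ad 28/116 = 24.1%, Variant 1 19/122 = 15.6% → the carousel ad
The carousel ad wins overall and in every device group — no reversal.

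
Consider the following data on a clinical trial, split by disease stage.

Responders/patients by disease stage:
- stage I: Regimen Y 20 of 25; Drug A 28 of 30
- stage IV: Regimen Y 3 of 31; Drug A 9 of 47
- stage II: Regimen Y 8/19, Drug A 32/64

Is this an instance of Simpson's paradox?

Stage I: Regimen Y 20/25 = 80.0%, Drug A 28/30 = 93.3% → Drug A
Stage IV: Regimen Y 3/31 = 9.7%, Drug A 9/47 = 19.1% → Drug A
Stage II: Regimen Y 8/19 = 42.1%, Drug A 32/64 = 50.0% → Drug A
Overall: Regimen Y 31/75 = 41.3%, Drug A 69/141 = 48.9% → Drug A
Drug A wins overall and in every disease group — no reversal.

No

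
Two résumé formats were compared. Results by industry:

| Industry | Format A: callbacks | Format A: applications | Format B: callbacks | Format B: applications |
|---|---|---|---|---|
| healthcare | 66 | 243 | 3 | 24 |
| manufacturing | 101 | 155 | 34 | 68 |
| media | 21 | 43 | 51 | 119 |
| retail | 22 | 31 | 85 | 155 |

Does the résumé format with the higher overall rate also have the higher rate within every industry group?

Healthcare: Format A 66/243 = 27.2%, Format B 3/24 = 12.5% → Format A
Manufacturing: Format A 101/155 = 65.2%, Format B 34/68 = 50.0% → Format A
Media: Format A 21/43 = 48.8%, Format B 51/119 = 42.9% → Format A
Retail: Format A 22/31 = 71.0%, Format B 85/155 = 54.8% → Format A
Overall: Format A 210/472 = 44.5%, Format B 173/366 = 47.3% → Format B
Format A wins each industry group but Format B wins overall — the comparison reverses. Format A's applications skew toward healthcare, which has a lower base rate.

No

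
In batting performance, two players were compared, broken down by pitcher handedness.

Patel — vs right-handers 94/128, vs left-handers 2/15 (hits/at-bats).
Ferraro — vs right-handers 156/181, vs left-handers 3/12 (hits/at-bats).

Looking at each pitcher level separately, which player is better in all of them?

Vs right-handers: Patel 94/128 = 73.4%, Ferraro 156/181 = 86.2% → Ferraro
Vs left-handers: Patel 2/15 = 13.3%, Ferraro 3/12 = 25.0% → Ferraro
Ferraro has the higher rate in both groups.

Ferraro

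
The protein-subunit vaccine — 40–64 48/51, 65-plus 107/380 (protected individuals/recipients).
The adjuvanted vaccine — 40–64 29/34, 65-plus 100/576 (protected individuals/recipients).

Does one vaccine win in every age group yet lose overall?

No

40–64: the protein-subunit vaccine 48/51 = 94.1%, the adjuvanted vaccine 29/34 = 85.3% → the protein-subunit vaccine
65-plus: the protein-subunit vaccine 107/380 = 28.2%, the adjuvanted vaccine 100/576 = 17.4% → the protein-subunit vaccine
Overall: the protein-subunit vaccine 155/431 = 36.0%, the adjuvanted vaccine 129/610 = 21.1% → the protein-subunit vaccine
The protein-subunit vaccine wins overall and in every age group — no reversal.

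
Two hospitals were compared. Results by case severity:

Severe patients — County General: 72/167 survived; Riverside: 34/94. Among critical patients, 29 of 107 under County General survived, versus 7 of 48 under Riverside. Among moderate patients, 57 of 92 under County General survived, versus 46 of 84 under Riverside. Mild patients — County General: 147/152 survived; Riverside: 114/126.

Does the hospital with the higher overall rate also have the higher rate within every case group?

Yes

Severe: County General 72/167 = 43.1%, Riverside 34/94 = 36.2% → County General
Critical: County General 29/107 = 27.1%, Riverside 7/48 = 14.6% → County General
Moderate: County General 57/92 = 62.0%, Riverside 46/84 = 54.8% → County General
Mild: County General 147/152 = 96.7%, Riverside 114/126 = 90.5% → County General
Overall: County General 305/518 = 58.9%, Riverside 201/352 = 57.1% → County General
County General wins overall and in every case group — no reversal.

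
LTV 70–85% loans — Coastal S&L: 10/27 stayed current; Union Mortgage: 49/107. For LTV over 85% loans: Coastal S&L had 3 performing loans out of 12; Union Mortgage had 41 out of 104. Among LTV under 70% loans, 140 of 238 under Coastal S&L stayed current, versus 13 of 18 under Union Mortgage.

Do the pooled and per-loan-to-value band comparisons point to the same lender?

LTV 70–85%: Coastal S&L 10/27 = 37.0%, Union Mortgage 49/107 = 45.8% → Union Mortgage
LTV over 85%: Coastal S&L 3/12 = 25.0%, Union Mortgage 41/104 = 39.4% → Union Mortgage
LTV under 70%: Coastal S&L 140/238 = 58.8%, Union Mortgage 13/18 = 72.2% → Union Mortgage
Overall: Coastal S&L 153/277 = 55.2%, Union Mortgage 103/229 = 45.0% → Coastal S&L
Union Mortgage wins each loan-to-value group but Coastal S&L wins overall — the comparison reverses. Union Mortgage's loans skew toward LTV over 85%, which has a lower base rate.

No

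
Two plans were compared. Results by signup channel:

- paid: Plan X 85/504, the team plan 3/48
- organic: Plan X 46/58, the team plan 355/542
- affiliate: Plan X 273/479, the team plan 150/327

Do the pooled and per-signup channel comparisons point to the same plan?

Paid: Plan X 85/504 = 16.9%, the team plan 3/48 = 6.2% → Plan X
Organic: Plan X 46/58 = 79.3%, the team plan 355/542 = 65.5% → Plan X
Affiliate: Plan X 273/479 = 57.0%, the team plan 150/327 = 45.9% → Plan X
Overall: Plan X 404/1041 = 38.8%, the team plan 508/917 = 55.4% → the team plan
Plan X wins each signup group but the team plan wins overall — the comparison reverses. Plan X's customers skew toward paid, which has a lower base rate.

No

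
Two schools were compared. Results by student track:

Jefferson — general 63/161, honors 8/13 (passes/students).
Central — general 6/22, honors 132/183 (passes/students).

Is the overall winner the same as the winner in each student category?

General: Jefferson 63/161 = 39.1%, Central 6/22 = 27.3% → Jefferson
Honors: Jefferson 8/13 = 61.5%, Central 132/183 = 72.1% → Central
Overall: Jefferson 71/174 = 40.8%, Central 138/205 = 67.3% → Central
Neither sweeps: Jefferson wins 1 of 2 groups, Central wins 1. Central wins overall but not every group — no Simpson reversal.

No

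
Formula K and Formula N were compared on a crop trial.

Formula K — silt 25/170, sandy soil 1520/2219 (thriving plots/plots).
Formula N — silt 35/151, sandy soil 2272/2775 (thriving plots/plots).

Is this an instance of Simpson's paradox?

Silt: Formula K 25/170 = 14.7%, Formula N 35/151 = 23.2% → Formula N
Sandy soil: Formula K 1520/2219 = 68.5%, Formula N 2272/2775 = 81.9% → Formula N
Overall: Formula K 1545/2389 = 64.7%, Formula N 2307/2926 = 78.8% → Formula N
Formula N wins overall and in every soil group — no reversal.

No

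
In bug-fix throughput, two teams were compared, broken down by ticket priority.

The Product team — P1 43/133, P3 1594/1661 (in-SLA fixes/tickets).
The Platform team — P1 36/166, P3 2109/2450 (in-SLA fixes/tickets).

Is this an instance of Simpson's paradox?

No

P1: the Product team 43/133 = 32.3%, the Platform team 36/166 = 21.7% → the Product team
P3: the Product team 1594/1661 = 96.0%, the Platform team 2109/2450 = 86.1% → the Product team
Overall: the Product team 1637/1794 = 91.2%, the Platform team 2145/2616 = 82.0% → the Product team
The Product team wins overall and in every ticket group — no reversal.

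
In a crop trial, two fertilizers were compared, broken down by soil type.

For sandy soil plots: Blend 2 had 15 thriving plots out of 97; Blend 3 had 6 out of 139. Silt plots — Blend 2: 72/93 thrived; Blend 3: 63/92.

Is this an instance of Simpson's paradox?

Sandy soil: Blend 2 15/97 = 15.5%, Blend 3 6/139 = 4.3% → Blend 2
Silt: Blend 2 72/93 = 77.4%, Blend 3 63/92 = 68.5% → Blend 2
Overall: Blend 2 87/190 = 45.8%, Blend 3 69/231 = 29.9% → Blend 2
Blend 2 wins overall and in every soil group — no reversal.

No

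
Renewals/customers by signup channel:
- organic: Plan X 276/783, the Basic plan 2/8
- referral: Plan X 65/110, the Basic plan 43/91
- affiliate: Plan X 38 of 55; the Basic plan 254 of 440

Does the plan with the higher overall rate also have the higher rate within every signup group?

Organic: Plan X 276/783 = 35.2%, the Basic plan 2/8 = 25.0% → Plan X
Referral: Plan X 65/110 = 59.1%, the Basic plan 43/91 = 47.3% → Plan X
Affiliate: Plan X 38/55 = 69.1%, the Basic plan 254/440 = 57.7% → Plan X
Overall: Plan X 379/948 = 40.0%, the Basic plan 299/539 = 55.5% → the Basic plan
Plan X wins each signup group but the Basic plan wins overall — the comparison reverses. Plan X's customers skew toward organic, which has a lower base rate.

No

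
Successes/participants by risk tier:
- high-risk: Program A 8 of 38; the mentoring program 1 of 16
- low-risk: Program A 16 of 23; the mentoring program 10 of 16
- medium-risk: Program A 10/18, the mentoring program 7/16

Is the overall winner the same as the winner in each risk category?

Yes

High-risk: Program A 8/38 = 21.1%, the mentoring program 1/16 = 6.2% → Program A
Low-risk: Program A 16/23 = 69.6%, the mentoring program 10/16 = 62.5% → Program A
Medium-risk: Program A 10/18 = 55.6%, the mentoring program 7/16 = 43.8% → Program A
Overall: Program A 34/79 = 43.0%, the mentoring program 18/48 = 37.5% → Program A
Program A wins overall and in every risk group — no reversal.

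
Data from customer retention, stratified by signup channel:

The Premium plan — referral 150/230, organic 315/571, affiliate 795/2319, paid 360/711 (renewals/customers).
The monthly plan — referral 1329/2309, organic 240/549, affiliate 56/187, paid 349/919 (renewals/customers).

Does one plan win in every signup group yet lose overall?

Referral: the Premium plan 150/230 = 65.2%, the monthly plan 1329/2309 = 57.6% → the Premium plan
Organic: the Premium plan 315/571 = 55.2%, the monthly plan 240/549 = 43.7% → the Premium plan
Affiliate: the Premium plan 795/2319 = 34.3%, the monthly plan 56/187 = 29.9% → the Premium plan
Paid: the Premium plan 360/711 = 50.6%, the monthly plan 349/919 = 38.0% → the Premium plan
Overall: the Premium plan 1620/3831 = 42.3%, the monthly plan 1974/3964 = 49.8% → the monthly plan
The Premium plan wins each signup group but the monthly plan wins overall — the comparison reverses. The Premium plan's customers skew toward affiliate, which has a lower base rate.

Yes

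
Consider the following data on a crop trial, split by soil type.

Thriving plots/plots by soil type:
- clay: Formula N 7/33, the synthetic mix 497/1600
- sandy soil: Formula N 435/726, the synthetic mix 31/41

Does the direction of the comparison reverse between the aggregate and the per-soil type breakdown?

Yes

Clay: Formula N 7/33 = 21.2%, the synthetic mix 497/1600 = 31.1% → the synthetic mix
Sandy soil: Formula N 435/726 = 59.9%, the synthetic mix 31/41 = 75.6% → the synthetic mix
Overall: Formula N 442/759 = 58.2%, the synthetic mix 528/1641 = 32.2% → Formula N
The synthetic mix wins each soil group but Formula N wins overall — the comparison reverses. The synthetic mix's plots skew toward clay, which has a lower base rate.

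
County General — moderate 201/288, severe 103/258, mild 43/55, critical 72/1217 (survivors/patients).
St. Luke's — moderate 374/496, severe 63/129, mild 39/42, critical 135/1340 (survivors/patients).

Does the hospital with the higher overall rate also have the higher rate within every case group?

Yes

Moderate: County General 201/288 = 69.8%, St. Luke's 374/496 = 75.4% → St. Luke's
Severe: County General 103/258 = 39.9%, St. Luke's 63/129 = 48.8% → St. Luke's
Mild: County General 43/55 = 78.2%, St. Luke's 39/42 = 92.9% → St. Luke's
Critical: County General 72/1217 = 5.9%, St. Luke's 135/1340 = 10.1% → St. Luke's
Overall: County General 419/1818 = 23.0%, St. Luke's 611/2007 = 30.4% → St. Luke's
St. Luke's wins overall and in every case group — no reversal.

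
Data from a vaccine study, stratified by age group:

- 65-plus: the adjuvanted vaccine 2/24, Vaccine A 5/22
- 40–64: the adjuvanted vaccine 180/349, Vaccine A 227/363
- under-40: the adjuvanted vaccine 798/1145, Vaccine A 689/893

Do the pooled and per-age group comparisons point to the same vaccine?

Yes

65-plus: the adjuvanted vaccine 2/24 = 8.3%, Vaccine A 5/22 = 22.7% → Vaccine A
40–64: the adjuvanted vaccine 180/349 = 51.6%, Vaccine A 227/363 = 62.5% → Vaccine A
Under-40: the adjuvanted vaccine 798/1145 = 69.7%, Vaccine A 689/893 = 77.2% → Vaccine A
Overall: the adjuvanted vaccine 980/1518 = 64.6%, Vaccine A 921/1278 = 72.1% → Vaccine A
Vaccine A wins overall and in every age group — no reversal.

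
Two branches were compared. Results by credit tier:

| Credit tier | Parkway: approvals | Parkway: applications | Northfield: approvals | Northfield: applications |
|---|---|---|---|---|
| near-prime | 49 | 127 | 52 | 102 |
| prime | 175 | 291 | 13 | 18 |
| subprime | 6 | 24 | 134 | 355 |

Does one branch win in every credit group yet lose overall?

Yes

Near-prime: Parkway 49/127 = 38.6%, Northfield 52/102 = 51.0% → Northfield
Prime: Parkway 175/291 = 60.1%, Northfield 13/18 = 72.2% → Northfield
Subprime: Parkway 6/24 = 25.0%, Northfield 134/355 = 37.7% → Northfield
Overall: Parkway 230/442 = 52.0%, Northfield 199/475 = 41.9% → Parkway
Northfield wins each credit group but Parkway wins overall — the comparison reverses. Northfield's applications skew toward subprime, which has a lower base rate.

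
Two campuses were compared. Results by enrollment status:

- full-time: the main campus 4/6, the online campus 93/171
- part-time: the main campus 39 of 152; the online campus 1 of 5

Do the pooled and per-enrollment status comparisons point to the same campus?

Full-time: the main campus 4/6 = 66.7%, the online campus 93/171 = 54.4% → the main campus
Part-time: the main campus 39/152 = 25.7%, the online campus 1/5 = 20.0% → the main campus
Overall: the main campus 43/158 = 27.2%, the online campus 94/176 = 53.4% → the online campus
The main campus wins each enrollment group but the online campus wins overall — the comparison reverses. The main campus's students skew toward part-time, which has a lower base rate.

No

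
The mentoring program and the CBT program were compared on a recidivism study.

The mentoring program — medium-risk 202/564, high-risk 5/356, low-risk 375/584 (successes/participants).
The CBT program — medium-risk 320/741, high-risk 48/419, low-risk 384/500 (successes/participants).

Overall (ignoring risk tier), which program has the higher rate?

Medium-risk: the mentoring program 202/564 = 35.8%, the CBT program 320/741 = 43.2% → the CBT program
High-risk: the mentoring program 5/356 = 1.4%, the CBT program 48/419 = 11.5% → the CBT program
Low-risk: the mentoring program 375/584 = 64.2%, the CBT program 384/500 = 76.8% → the CBT program
Overall: the mentoring program 582/1504 = 38.7%, the CBT program 752/1660 = 45.3% → the CBT program

the CBT program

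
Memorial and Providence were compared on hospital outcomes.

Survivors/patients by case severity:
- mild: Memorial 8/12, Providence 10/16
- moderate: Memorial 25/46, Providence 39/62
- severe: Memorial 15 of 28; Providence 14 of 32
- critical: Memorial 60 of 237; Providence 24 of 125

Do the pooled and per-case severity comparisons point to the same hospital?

Mild: Memorial 8/12 = 66.7%, Providence 10/16 = 62.5% → Memorial
Moderate: Memorial 25/46 = 54.3%, Providence 39/62 = 62.9% → Providence
Severe: Memorial 15/28 = 53.6%, Providence 14/32 = 43.8% → Memorial
Critical: Memorial 60/237 = 25.3%, Providence 24/125 = 19.2% → Memorial
Overall: Memorial 108/323 = 33.4%, Providence 87/235 = 37.0% → Providence
Neither sweeps: Memorial wins 3 of 4 groups, Providence wins 1. Providence wins overall but not every group — no Simpson reversal.

No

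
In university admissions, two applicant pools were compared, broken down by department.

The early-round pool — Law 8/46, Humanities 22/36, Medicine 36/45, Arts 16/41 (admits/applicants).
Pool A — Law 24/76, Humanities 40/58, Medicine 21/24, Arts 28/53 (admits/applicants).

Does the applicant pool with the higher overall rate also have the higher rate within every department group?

Law: the early-round pool 8/46 = 17.4%, Pool A 24/76 = 31.6% → Pool A
Humanities: the early-round pool 22/36 = 61.1%, Pool A 40/58 = 69.0% → Pool A
Medicine: the early-round pool 36/45 = 80.0%, Pool A 21/24 = 87.5% → Pool A
Arts: the early-round pool 16/41 = 39.0%, Pool A 28/53 = 52.8% → Pool A
Overall: the early-round pool 82/168 = 48.8%, Pool A 113/211 = 53.6% → Pool A
Pool A wins overall and in every department group — no reversal.

Yes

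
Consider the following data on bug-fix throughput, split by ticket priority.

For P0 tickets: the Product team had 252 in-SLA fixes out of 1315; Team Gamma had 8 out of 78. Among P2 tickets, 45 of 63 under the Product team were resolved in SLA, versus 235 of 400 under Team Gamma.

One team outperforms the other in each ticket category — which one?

the Product team

P0: the Product team 252/1315 = 19.2%, Team Gamma 8/78 = 10.3% → the Product team
P2: the Product team 45/63 = 71.4%, Team Gamma 235/400 = 58.8% → the Product team
The Product team has the higher rate in both groups.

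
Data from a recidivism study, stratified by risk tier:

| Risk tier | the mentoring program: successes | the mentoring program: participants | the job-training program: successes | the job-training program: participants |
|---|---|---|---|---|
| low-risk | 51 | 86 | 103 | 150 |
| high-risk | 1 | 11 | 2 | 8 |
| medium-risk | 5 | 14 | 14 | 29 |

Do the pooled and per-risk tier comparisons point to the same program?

Low-risk: the mentoring program 51/86 = 59.3%, the job-training program 103/150 = 68.7% → the job-training program
High-risk: the mentoring program 1/11 = 9.1%, the job-training program 2/8 = 25.0% → the job-training program
Medium-risk: the mentoring program 5/14 = 35.7%, the job-training program 14/29 = 48.3% → the job-training program
Overall: the mentoring program 57/111 = 51.4%, the job-training program 119/187 = 63.6% → the job-training program
The job-training program wins overall and in every risk group — no reversal.

Yes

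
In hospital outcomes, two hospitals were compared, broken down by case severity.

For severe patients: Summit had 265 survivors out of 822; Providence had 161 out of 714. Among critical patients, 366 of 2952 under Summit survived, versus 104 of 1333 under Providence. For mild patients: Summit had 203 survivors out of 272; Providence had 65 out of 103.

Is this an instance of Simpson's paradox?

No

Severe: Summit 265/822 = 32.2%, Providence 161/714 = 22.5% → Summit
Critical: Summit 366/2952 = 12.4%, Providence 104/1333 = 7.8% → Summit
Mild: Summit 203/272 = 74.6%, Providence 65/103 = 63.1% → Summit
Overall: Summit 834/4046 = 20.6%, Providence 330/2150 = 15.3% → Summit
Summit wins overall and in every case group — no reversal.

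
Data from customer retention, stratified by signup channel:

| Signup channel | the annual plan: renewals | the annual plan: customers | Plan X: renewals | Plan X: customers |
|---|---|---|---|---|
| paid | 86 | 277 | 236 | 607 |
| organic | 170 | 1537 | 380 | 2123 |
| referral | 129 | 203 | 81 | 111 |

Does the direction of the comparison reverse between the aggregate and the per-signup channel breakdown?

Paid: the annual plan 86/277 = 31.0%, Plan X 236/607 = 38.9% → Plan X
Organic: the annual plan 170/1537 = 11.1%, Plan X 380/2123 = 17.9% → Plan X
Referral: the annual plan 129/203 = 63.5%, Plan X 81/111 = 73.0% → Plan X
Overall: the annual plan 385/2017 = 19.1%, Plan X 697/2841 = 24.5% → Plan X
Plan X wins overall and in every signup group — no reversal.

No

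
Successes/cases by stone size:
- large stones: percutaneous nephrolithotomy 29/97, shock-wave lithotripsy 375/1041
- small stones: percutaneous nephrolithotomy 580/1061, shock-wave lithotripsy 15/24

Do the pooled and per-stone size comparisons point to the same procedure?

Large stones: percutaneous nephrolithotomy 29/97 = 29.9%, shock-wave lithotripsy 375/1041 = 36.0% → shock-wave lithotripsy
Small stones: percutaneous nephrolithotomy 580/1061 = 54.7%, shock-wave lithotripsy 15/24 = 62.5% → shock-wave lithotripsy
Overall: percutaneous nephrolithotomy 609/1158 = 52.6%, shock-wave lithotripsy 390/1065 = 36.6% → percutaneous nephrolithotomy
Shock-wave lithotripsy wins each stone group but percutaneous nephrolithotomy wins overall — the comparison reverses. Shock-wave lithotripsy's cases skew toward large stones, which has a lower base rate.

No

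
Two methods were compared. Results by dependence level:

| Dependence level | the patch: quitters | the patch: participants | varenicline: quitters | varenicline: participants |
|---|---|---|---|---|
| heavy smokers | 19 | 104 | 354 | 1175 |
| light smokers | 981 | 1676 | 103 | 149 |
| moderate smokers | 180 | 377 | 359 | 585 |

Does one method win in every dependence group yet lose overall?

Heavy smokers: the patch 19/104 = 18.3%, varenicline 354/1175 = 30.1% → varenicline
Light smokers: the patch 981/1676 = 58.5%, varenicline 103/149 = 69.1% → varenicline
Moderate smokers: the patch 180/377 = 47.7%, varenicline 359/585 = 61.4% → varenicline
Overall: the patch 1180/2157 = 54.7%, varenicline 816/1909 = 42.7% → the patch
Varenicline wins each dependence group but the patch wins overall — the comparison reverses. Varenicline's participants skew toward heavy smokers, which has a lower base rate.

Yes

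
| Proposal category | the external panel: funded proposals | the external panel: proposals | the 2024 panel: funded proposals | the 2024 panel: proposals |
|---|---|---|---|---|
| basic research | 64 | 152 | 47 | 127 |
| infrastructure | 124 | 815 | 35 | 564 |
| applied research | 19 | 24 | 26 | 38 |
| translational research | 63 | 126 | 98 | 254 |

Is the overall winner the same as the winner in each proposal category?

Yes

Basic research: the external panel 64/152 = 42.1%, the 2024 panel 47/127 = 37.0% → the external panel
Infrastructure: the external panel 124/815 = 15.2%, the 2024 panel 35/564 = 6.2% → the external panel
Applied research: the external panel 19/24 = 79.2%, the 2024 panel 26/38 = 68.4% → the external panel
Translational research: the external panel 63/126 = 50.0%, the 2024 panel 98/254 = 38.6% → the external panel
Overall: the external panel 270/1117 = 24.2%, the 2024 panel 206/983 = 21.0% → the external panel
The external panel wins overall and in every proposal group — no reversal.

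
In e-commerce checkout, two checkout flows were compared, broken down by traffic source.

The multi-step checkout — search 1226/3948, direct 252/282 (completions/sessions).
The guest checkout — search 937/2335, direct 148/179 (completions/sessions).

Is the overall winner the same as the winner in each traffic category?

Search: the multi-step checkout 1226/3948 = 31.1%, the guest checkout 937/2335 = 40.1% → the guest checkout
Direct: the multi-step checkout 252/282 = 89.4%, the guest checkout 148/179 = 82.7% → the multi-step checkout
Overall: the multi-step checkout 1478/4230 = 34.9%, the guest checkout 1085/2514 = 43.2% → the guest checkout
Neither sweeps: the multi-step checkout wins 1 of 2 groups, the guest checkout wins 1. The guest checkout wins overall but not every group — no Simpson reversal.

No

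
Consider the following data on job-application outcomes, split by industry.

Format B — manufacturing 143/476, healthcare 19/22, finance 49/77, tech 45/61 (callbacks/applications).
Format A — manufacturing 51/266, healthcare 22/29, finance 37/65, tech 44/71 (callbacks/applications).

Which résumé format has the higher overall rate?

Format B

Manufacturing: Format B 143/476 = 30.0%, Format A 51/266 = 19.2% → Format B
Healthcare: Format B 19/22 = 86.4%, Format A 22/29 = 75.9% → Format B
Finance: Format B 49/77 = 63.6%, Format A 37/65 = 56.9% → Format B
Tech: Format B 45/61 = 73.8%, Format A 44/71 = 62.0% → Format B
Overall: Format B 256/636 = 40.3%, Format A 154/431 = 35.7% → Format B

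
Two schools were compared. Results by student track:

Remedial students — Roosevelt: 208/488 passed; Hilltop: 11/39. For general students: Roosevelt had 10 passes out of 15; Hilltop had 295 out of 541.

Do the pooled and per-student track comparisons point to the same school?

Remedial: Roosevelt 208/488 = 42.6%, Hilltop 11/39 = 28.2% → Roosevelt
General: Roosevelt 10/15 = 66.7%, Hilltop 295/541 = 54.5% → Roosevelt
Overall: Roosevelt 218/503 = 43.3%, Hilltop 306/580 = 52.8% → Hilltop
Roosevelt wins each student group but Hilltop wins overall — the comparison reverses. Roosevelt's students skew toward remedial, which has a lower base rate.

No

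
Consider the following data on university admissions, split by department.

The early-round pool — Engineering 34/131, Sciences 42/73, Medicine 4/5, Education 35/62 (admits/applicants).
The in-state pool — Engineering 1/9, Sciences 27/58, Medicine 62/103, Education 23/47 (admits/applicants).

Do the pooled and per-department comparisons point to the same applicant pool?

Engineering: the early-round pool 34/131 = 26.0%, the in-state pool 1/9 = 11.1% → the early-round pool
Sciences: the early-round pool 42/73 = 57.5%, the in-state pool 27/58 = 46.6% → the early-round pool
Medicine: the early-round pool 4/5 = 80.0%, the in-state pool 62/103 = 60.2% → the early-round pool
Education: the early-round pool 35/62 = 56.5%, the in-state pool 23/47 = 48.9% → the early-round pool
Overall: the early-round pool 115/271 = 42.4%, the in-state pool 113/217 = 52.1% → the in-state pool
The early-round pool wins each department group but the in-state pool wins overall — the comparison reverses. The early-round pool's applicants skew toward Engineering, which has a lower base rate.

No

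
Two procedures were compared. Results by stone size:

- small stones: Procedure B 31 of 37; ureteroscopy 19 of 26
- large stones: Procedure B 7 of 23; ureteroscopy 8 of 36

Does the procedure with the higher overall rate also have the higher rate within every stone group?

Small stones: Procedure B 31/37 = 83.8%, ureteroscopy 19/26 = 73.1% → Procedure B
Large stones: Procedure B 7/23 = 30.4%, ureteroscopy 8/36 = 22.2% → Procedure B
Overall: Procedure B 38/60 = 63.3%, ureteroscopy 27/62 = 43.5% → Procedure B
Procedure B wins overall and in every stone group — no reversal.

Yes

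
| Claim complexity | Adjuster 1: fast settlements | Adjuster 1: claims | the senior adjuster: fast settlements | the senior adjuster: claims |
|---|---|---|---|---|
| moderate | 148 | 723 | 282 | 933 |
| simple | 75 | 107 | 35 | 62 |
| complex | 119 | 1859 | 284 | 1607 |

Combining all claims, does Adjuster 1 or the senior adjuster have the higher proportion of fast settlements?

the senior adjuster

Moderate: Adjuster 1 148/723 = 20.5%, the senior adjuster 282/933 = 30.2% → the senior adjuster
Simple: Adjuster 1 75/107 = 70.1%, the senior adjuster 35/62 = 56.5% → Adjuster 1
Complex: Adjuster 1 119/1859 = 6.4%, the senior adjuster 284/1607 = 17.7% → the senior adjuster
Overall: Adjuster 1 342/2689 = 12.7%, the senior adjuster 601/2602 = 23.1% → the senior adjuster
(Neither sweeps every claim group, but the senior adjuster has the higher pooled rate.)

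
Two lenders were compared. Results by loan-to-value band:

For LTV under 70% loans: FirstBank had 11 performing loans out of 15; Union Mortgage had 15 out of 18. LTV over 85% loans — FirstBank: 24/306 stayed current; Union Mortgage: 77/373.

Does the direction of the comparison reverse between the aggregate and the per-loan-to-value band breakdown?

No

LTV under 70%: FirstBank 11/15 = 73.3%, Union Mortgage 15/18 = 83.3% → Union Mortgage
LTV over 85%: FirstBank 24/306 = 7.8%, Union Mortgage 77/373 = 20.6% → Union Mortgage
Overall: FirstBank 35/321 = 10.9%, Union Mortgage 92/391 = 23.5% → Union Mortgage
Union Mortgage wins overall and in every loan-to-value group — no reversal.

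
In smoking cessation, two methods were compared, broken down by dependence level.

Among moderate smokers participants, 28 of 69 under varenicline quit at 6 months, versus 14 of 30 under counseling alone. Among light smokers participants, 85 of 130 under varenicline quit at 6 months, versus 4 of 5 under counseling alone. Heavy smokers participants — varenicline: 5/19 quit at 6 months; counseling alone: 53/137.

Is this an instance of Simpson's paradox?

Yes

Moderate smokers: varenicline 28/69 = 40.6%, counseling alone 14/30 = 46.7% → counseling alone
Light smokers: varenicline 85/130 = 65.4%, counseling alone 4/5 = 80.0% → counseling alone
Heavy smokers: varenicline 5/19 = 26.3%, counseling alone 53/137 = 38.7% → counseling alone
Overall: varenicline 118/218 = 54.1%, counseling alone 71/172 = 41.3% → varenicline
Counseling alone wins each dependence group but varenicline wins overall — the comparison reverses. Counseling alone's participants skew toward heavy smokers, which has a lower base rate.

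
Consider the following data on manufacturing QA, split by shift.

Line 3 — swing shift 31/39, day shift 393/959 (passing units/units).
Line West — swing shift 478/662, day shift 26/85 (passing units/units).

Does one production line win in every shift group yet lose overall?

Swing shift: Line 3 31/39 = 79.5%, Line West 478/662 = 72.2% → Line 3
Day shift: Line 3 393/959 = 41.0%, Line West 26/85 = 30.6% → Line 3
Overall: Line 3 424/998 = 42.5%, Line West 504/747 = 67.5% → Line West
Line 3 wins each shift group but Line West wins overall — the comparison reverses. Line 3's units skew toward day shift, which has a lower base rate.

Yes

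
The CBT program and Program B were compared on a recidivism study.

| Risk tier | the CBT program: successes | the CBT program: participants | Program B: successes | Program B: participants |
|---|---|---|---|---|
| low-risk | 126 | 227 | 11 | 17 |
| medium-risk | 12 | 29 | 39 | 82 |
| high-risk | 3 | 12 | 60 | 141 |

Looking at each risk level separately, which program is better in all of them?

Low-risk: the CBT program 126/227 = 55.5%, Program B 11/17 = 64.7% → Program B
Medium-risk: the CBT program 12/29 = 41.4%, Program B 39/82 = 47.6% → Program B
High-risk: the CBT program 3/12 = 25.0%, Program B 60/141 = 42.6% → Program B
Program B has the higher rate in all 3 groups.

Program B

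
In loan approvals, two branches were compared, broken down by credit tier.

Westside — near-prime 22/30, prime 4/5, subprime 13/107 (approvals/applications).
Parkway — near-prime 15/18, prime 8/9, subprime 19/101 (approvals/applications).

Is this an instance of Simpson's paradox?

Near-prime: Westside 22/30 = 73.3%, Parkway 15/18 = 83.3% → Parkway
Prime: Westside 4/5 = 80.0%, Parkway 8/9 = 88.9% → Parkway
Subprime: Westside 13/107 = 12.1%, Parkway 19/101 = 18.8% → Parkway
Overall: Westside 39/142 = 27.5%, Parkway 42/128 = 32.8% → Parkway
Parkway wins overall and in every credit group — no reversal.

No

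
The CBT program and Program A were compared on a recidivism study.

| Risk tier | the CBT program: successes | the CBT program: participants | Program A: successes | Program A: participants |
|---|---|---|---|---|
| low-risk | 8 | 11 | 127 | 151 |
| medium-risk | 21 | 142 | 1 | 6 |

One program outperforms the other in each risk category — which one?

Program A

Low-risk: the CBT program 8/11 = 72.7%, Program A 127/151 = 84.1% → Program A
Medium-risk: the CBT program 21/142 = 14.8%, Program A 1/6 = 16.7% → Program A
Program A has the higher rate in both groups.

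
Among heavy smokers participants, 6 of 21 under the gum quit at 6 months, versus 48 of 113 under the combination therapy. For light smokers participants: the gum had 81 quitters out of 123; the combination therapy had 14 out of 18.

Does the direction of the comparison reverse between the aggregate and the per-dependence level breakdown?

Heavy smokers: the gum 6/21 = 28.6%, the combination therapy 48/113 = 42.5% → the combination therapy
Light smokers: the gum 81/123 = 65.9%, the combination therapy 14/18 = 77.8% → the combination therapy
Overall: the gum 87/144 = 60.4%, the combination therapy 62/131 = 47.3% → the gum
The combination therapy wins each dependence group but the gum wins overall — the comparison reverses. The combination therapy's participants skew toward heavy smokers, which has a lower base rate.

Yes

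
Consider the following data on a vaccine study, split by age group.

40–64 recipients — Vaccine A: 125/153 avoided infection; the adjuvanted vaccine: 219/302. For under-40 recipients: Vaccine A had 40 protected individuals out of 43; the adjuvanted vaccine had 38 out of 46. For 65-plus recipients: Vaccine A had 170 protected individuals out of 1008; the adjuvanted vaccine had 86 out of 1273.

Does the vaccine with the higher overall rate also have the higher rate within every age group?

40–64: Vaccine A 125/153 = 81.7%, the adjuvanted vaccine 219/302 = 72.5% → Vaccine A
Under-40: Vaccine A 40/43 = 93.0%, the adjuvanted vaccine 38/46 = 82.6% → Vaccine A
65-plus: Vaccine A 170/1008 = 16.9%, the adjuvanted vaccine 86/1273 = 6.8% → Vaccine A
Overall: Vaccine A 335/1204 = 27.8%, the adjuvanted vaccine 343/1621 = 21.2% → Vaccine A
Vaccine A wins overall and in every age group — no reversal.

Yes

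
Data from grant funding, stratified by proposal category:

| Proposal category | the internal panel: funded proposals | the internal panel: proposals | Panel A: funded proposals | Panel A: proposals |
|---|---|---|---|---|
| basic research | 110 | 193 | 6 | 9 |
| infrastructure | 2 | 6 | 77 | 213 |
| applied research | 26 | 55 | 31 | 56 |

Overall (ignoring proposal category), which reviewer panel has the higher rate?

the internal panel

Basic research: the internal panel 110/193 = 57.0%, Panel A 6/9 = 66.7% → Panel A
Infrastructure: the internal panel 2/6 = 33.3%, Panel A 77/213 = 36.2% → Panel A
Applied research: the internal panel 26/55 = 47.3%, Panel A 31/56 = 55.4% → Panel A
Overall: the internal panel 138/254 = 54.3%, Panel A 114/278 = 41.0% → the internal panel
(Panel A wins every proposal group but the internal panel wins overall — Panel A's proposals skew toward the low-rate infrastructure group.)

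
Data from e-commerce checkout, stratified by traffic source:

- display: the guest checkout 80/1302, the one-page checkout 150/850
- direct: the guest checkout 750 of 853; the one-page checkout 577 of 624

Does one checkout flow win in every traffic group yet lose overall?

Display: the guest checkout 80/1302 = 6.1%, the one-page checkout 150/850 = 17.6% → the one-page checkout
Direct: the guest checkout 750/853 = 87.9%, the one-page checkout 577/624 = 92.5% → the one-page checkout
Overall: the guest checkout 830/2155 = 38.5%, the one-page checkout 727/1474 = 49.3% → the one-page checkout
The one-page checkout wins overall and in every traffic group — no reversal.

No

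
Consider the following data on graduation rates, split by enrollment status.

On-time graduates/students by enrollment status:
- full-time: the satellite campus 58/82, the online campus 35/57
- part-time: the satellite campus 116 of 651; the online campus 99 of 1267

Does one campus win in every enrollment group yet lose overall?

Full-time: the satellite campus 58/82 = 70.7%, the online campus 35/57 = 61.4% → the satellite campus
Part-time: the satellite campus 116/651 = 17.8%, the online campus 99/1267 = 7.8% → the satellite campus
Overall: the satellite campus 174/733 = 23.7%, the online campus 134/1324 = 10.1% → the satellite campus
The satellite campus wins overall and in every enrollment group — no reversal.

No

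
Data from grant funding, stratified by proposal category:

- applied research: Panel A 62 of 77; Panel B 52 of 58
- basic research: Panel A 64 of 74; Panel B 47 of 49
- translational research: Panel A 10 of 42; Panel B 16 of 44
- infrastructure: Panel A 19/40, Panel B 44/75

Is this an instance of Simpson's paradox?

No

Applied research: Panel A 62/77 = 80.5%, Panel B 52/58 = 89.7% → Panel B
Basic research: Panel A 64/74 = 86.5%, Panel B 47/49 = 95.9% → Panel B
Translational research: Panel A 10/42 = 23.8%, Panel B 16/44 = 36.4% → Panel B
Infrastructure: Panel A 19/40 = 47.5%, Panel B 44/75 = 58.7% → Panel B
Overall: Panel A 155/233 = 66.5%, Panel B 159/226 = 70.4% → Panel B
Panel B wins overall and in every proposal group — no reversal.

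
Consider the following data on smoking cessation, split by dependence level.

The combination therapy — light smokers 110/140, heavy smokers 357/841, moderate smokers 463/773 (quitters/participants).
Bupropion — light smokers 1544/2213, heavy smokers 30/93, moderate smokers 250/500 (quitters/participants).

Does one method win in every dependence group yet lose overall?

Yes

Light smokers: the combination therapy 110/140 = 78.6%, bupropion 1544/2213 = 69.8% → the combination therapy
Heavy smokers: the combination therapy 357/841 = 42.4%, bupropion 30/93 = 32.3% → the combination therapy
Moderate smokers: the combination therapy 463/773 = 59.9%, bupropion 250/500 = 50.0% → the combination therapy
Overall: the combination therapy 930/1754 = 53.0%, bupropion 1824/2806 = 65.0% → bupropion
The combination therapy wins each dependence group but bupropion wins overall — the comparison reverses. The combination therapy's participants skew toward heavy smokers, which has a lower base rate.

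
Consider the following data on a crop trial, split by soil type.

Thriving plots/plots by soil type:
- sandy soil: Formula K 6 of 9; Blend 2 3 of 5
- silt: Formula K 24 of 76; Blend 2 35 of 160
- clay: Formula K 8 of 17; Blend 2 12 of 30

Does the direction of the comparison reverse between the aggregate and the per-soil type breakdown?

Sandy soil: Formula K 6/9 = 66.7%, Blend 2 3/5 = 60.0% → Formula K
Silt: Formula K 24/76 = 31.6%, Blend 2 35/160 = 21.9% → Formula K
Clay: Formula K 8/17 = 47.1%, Blend 2 12/30 = 40.0% → Formula K
Overall: Formula K 38/102 = 37.3%, Blend 2 50/195 = 25.6% → Formula K
Formula K wins overall and in every soil group — no reversal.

No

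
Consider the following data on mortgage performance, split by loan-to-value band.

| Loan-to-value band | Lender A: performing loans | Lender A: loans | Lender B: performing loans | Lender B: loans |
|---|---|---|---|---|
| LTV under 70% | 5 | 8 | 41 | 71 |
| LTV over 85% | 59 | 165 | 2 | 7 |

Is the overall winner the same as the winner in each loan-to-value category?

LTV under 70%: Lender A 5/8 = 62.5%, Lender B 41/71 = 57.7% → Lender A
LTV over 85%: Lender A 59/165 = 35.8%, Lender B 2/7 = 28.6% → Lender A
Overall: Lender A 64/173 = 37.0%, Lender B 43/78 = 55.1% → Lender B
Lender A wins each loan-to-value group but Lender B wins overall — the comparison reverses. Lender A's loans skew toward LTV over 85%, which has a lower base rate.

No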